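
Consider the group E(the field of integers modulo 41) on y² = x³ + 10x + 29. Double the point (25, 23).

tangent at (25, 23): λ = (3·25² + 10)/(2·23) ≡ 40/5. 5⁻¹ ≡ 33 (mod 41), so λ ≡ 40·33 ≡ 8.
  x = λ² - 25 - 25 = 64 - 50 ≡ 14; y = λ·(25 - 14) - 23 ≡ 24. → (14, 24)

(14, 24)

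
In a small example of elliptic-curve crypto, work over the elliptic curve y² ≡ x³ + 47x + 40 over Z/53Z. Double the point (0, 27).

(36, 30)

tangent at (0, 27): λ = (3·0² + 47)/(2·27) ≡ 47/1. 1⁻¹ ≡ 1 (mod 53), so λ ≡ 47·1 ≡ 47.
  x = λ² - 0 - 0 = 2209 - 0 ≡ 36; y = λ·(0 - 36) - 27 ≡ 30. → (36, 30)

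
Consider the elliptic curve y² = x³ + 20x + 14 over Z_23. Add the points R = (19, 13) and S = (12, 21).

(19, 13) + (12, 21). λ = (21 - 13)/(12 - 19) ≡ 8/16 mod 23. 16⁻¹ ≡ 13 (mod 23), so λ ≡ 12.
  x = λ² - 19 - 12 = 144 - 31 ≡ 21; y = λ·(19 - 21) - 13 ≡ 9. → (21, 9)

(21, 9)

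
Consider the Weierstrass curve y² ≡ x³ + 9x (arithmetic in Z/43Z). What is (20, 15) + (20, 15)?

(9, 37)

tangent at (20, 15): λ = (3·20² + 9)/(2·15) ≡ 5/30. 30⁻¹ ≡ 33 (mod 43), so λ ≡ 5·33 ≡ 36.
  x = λ² - 20 - 20 = 1296 - 40 ≡ 9; y = λ·(20 - 9) - 15 ≡ 37. → (9, 37)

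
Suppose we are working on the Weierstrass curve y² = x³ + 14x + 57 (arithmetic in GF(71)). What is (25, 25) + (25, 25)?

(7, 70)

tangent at (25, 25): λ = (3·25² + 14)/(2·25) ≡ 43/50. 50⁻¹ ≡ 27 (mod 71), so λ ≡ 43·27 ≡ 25.
  x = λ² - 25 - 25 = 625 - 50 ≡ 7; y = λ·(25 - 7) - 25 ≡ 70. → (7, 70)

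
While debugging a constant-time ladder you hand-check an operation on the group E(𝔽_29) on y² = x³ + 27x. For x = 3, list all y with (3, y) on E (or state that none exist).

x³ + 27x + 0 = 108 ≡ 21 (mod 29).
21 is a non-residue mod 29; no y exists.

none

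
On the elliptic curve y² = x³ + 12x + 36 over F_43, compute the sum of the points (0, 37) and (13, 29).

(23, 40)

(0, 37) + (13, 29). λ = (29 - 37)/(13 - 0) ≡ 35/13 mod 43. 13⁻¹ ≡ 10 (mod 43) since 13·10 = 130 ≡ 1, so λ ≡ 6.
  x = λ² - 0 - 13 = 36 - 13 ≡ 23; y = λ·(0 - 23) - 37 ≡ 40. → (23, 40)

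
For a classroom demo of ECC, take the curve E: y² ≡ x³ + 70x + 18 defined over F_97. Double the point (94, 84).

tangent at (94, 84): λ = (3·94² + 70)/(2·84) ≡ 0/71. 71⁻¹ ≡ 41 (mod 97) since 71·41 = 2911 ≡ 1, so λ ≡ 0·41 ≡ 0.
  x = λ² - 94 - 94 = 0 - 188 ≡ 6; y = λ·(94 - 6) - 84 ≡ 13. → (6, 13)

(6, 13)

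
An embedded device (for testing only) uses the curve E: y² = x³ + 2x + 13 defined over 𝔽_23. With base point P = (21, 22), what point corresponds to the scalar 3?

(4, 19)

Repeated addition: build up to 3P.
2P: tangent at (21, 22): λ = (3·21² + 2)/(2·22) ≡ 14/21. 21⁻¹ ≡ 11 (mod 23), so λ ≡ 14·11 ≡ 16.
  x = λ² - 21 - 21 = 256 - 42 ≡ 7; y = λ·(21 - 7) - 22 ≡ 18. → (7, 18)
3P: (7, 18) + (21, 22). λ = (22 - 18)/(21 - 7) ≡ 4/14 mod 23. 14⁻¹ ≡ 5 (mod 23), so λ ≡ 20.
  x = λ² - 7 - 21 = 400 - 28 ≡ 4; y = λ·(7 - 4) - 18 ≡ 19. → (4, 19)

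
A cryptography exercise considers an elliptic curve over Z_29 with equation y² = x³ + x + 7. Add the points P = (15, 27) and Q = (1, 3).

(15, 27) + (1, 3). λ = (3 - 27)/(1 - 15) ≡ 5/15 mod 29. 15⁻¹ ≡ 2 (mod 29), so λ ≡ 10.
  x = λ² - 15 - 1 = 100 - 16 ≡ 26; y = λ·(15 - 26) - 27 ≡ 8. → (26, 8)

(26, 8)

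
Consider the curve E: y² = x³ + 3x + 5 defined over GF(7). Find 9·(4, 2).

(1, 3)

Write P = (4, 2).
Double-and-add on 9 = (1001)₂. Start with P = (4, 2) for the leading 1-bit.
double: tangent at (4, 2): λ = (3·4² + 3)/(2·2) ≡ 2/4. 4⁻¹ ≡ 2 (mod 7) since 4·2 = 8 ≡ 1, so λ ≡ 2·2 ≡ 4.
  x = λ² - 4 - 4 = 16 - 8 ≡ 1; y = λ·(4 - 1) - 2 ≡ 3. → (1, 3)
double: tangent at (1, 3): λ = (3·1² + 3)/(2·3) ≡ 6/6. 6⁻¹ ≡ 6 (mod 7), so λ ≡ 6·6 ≡ 1.
  x = λ² - 1 - 1 = 1 - 2 ≡ 6; y = λ·(1 - 6) - 3 ≡ 6. → (6, 6)
double: tangent at (6, 6): λ = (3·6² + 3)/(2·6) ≡ 6/5. 5⁻¹ ≡ 3 (mod 7), so λ ≡ 6·3 ≡ 4.
  x = λ² - 6 - 6 = 16 - 12 ≡ 4; y = λ·(6 - 4) - 6 ≡ 2. → (4, 2)
add P: tangent at (4, 2): λ = (3·4² + 3)/(2·2) ≡ 2/4. 4⁻¹ ≡ 2 (mod 7), so λ ≡ 2·2 ≡ 4.
  x = λ² - 4 - 4 = 16 - 8 ≡ 1; y = λ·(4 - 1) - 2 ≡ 3. → (1, 3)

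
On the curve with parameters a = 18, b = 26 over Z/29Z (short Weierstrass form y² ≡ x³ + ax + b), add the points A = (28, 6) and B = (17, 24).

(28, 6) + (17, 24). λ = (24 - 6)/(17 - 28) ≡ 18/18 mod 29. 18⁻¹ ≡ 21 (mod 29) since 18·21 = 378 ≡ 1, so λ ≡ 1.
  x = λ² - 28 - 17 = 1 - 45 ≡ 14; y = λ·(28 - 14) - 6 ≡ 8. → (14, 8)

(14, 8)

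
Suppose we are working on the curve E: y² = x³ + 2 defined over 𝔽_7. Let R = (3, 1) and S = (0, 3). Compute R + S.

(6, 1)

(3, 1) + (0, 3). λ = (3 - 1)/(0 - 3) ≡ 2/4 mod 7. 4⁻¹ ≡ 2 (mod 7) since 4·2 = 8 ≡ 1, so λ ≡ 4.
  x = λ² - 3 - 0 = 16 - 3 ≡ 6; y = λ·(3 - 6) - 1 ≡ 1. → (6, 1)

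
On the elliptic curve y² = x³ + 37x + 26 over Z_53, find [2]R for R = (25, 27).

(19, 50)

tangent at (25, 27): λ = (3·25² + 37)/(2·27) ≡ 4/1. 1⁻¹ ≡ 1 (mod 53) since 1·1 = 1 ≡ 1, so λ ≡ 4·1 ≡ 4.
  x = λ² - 25 - 25 = 16 - 50 ≡ 19; y = λ·(25 - 19) - 27 ≡ 50. → (19, 50)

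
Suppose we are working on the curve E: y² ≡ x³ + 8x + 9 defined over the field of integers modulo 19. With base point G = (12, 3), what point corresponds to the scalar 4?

Repeated addition: build up to 4G.
2G: tangent at (12, 3): λ = (3·12² + 8)/(2·3) ≡ 3/6. 6⁻¹ ≡ 16 (mod 19), so λ ≡ 3·16 ≡ 10.
  x = λ² - 12 - 12 = 100 - 24 ≡ 0; y = λ·(12 - 0) - 3 ≡ 3. → (0, 3)
3G: (0, 3) + (12, 3). λ = (3 - 3)/(12 - 0) ≡ 0/12 mod 19. 12⁻¹ ≡ 8 (mod 19), so λ ≡ 0.
  x = λ² - 0 - 12 = 0 - 12 ≡ 7; y = λ·(0 - 7) - 3 ≡ 16. → (7, 16)
4G: (7, 16) + (12, 3). λ = (3 - 16)/(12 - 7) ≡ 6/5 mod 19. 5⁻¹ ≡ 4 (mod 19) since 5·4 = 20 ≡ 1, so λ ≡ 5.
  x = λ² - 7 - 12 = 25 - 19 ≡ 6; y = λ·(7 - 6) - 16 ≡ 8. → (6, 8)

(6, 8)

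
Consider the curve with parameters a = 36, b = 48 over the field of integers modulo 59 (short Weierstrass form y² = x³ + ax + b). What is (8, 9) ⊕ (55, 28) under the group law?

(8, 9) + (55, 28). λ = (28 - 9)/(55 - 8) ≡ 19/47 mod 59. 47⁻¹ ≡ 54 (mod 59) since 47·54 = 2538 ≡ 1, so λ ≡ 23.
  x = λ² - 8 - 55 = 529 - 63 ≡ 53; y = λ·(8 - 53) - 9 ≡ 18. → (53, 18)

(53, 18)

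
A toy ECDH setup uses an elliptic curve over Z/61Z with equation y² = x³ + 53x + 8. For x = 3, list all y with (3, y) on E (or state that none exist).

none

x³ + 53x + 8 = 194 ≡ 11 (mod 61).
11 is a non-residue mod 61; no y exists.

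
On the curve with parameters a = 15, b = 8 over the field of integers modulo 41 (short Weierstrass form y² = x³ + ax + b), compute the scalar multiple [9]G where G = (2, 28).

(22, 30)

Double-and-add on 9 = (1001)₂. Start with G = (2, 28) for the leading 1-bit.
double: tangent at (2, 28): λ = (3·2² + 15)/(2·28) ≡ 27/15. 15⁻¹ ≡ 11 (mod 41), so λ ≡ 27·11 ≡ 10.
  x = λ² - 2 - 2 = 100 - 4 ≡ 14; y = λ·(2 - 14) - 28 ≡ 16. → (14, 16)
double: tangent at (14, 16): λ = (3·14² + 15)/(2·16) ≡ 29/32. 32⁻¹ ≡ 9 (mod 41) since 32·9 = 288 ≡ 1, so λ ≡ 29·9 ≡ 15.
  x = λ² - 14 - 14 = 225 - 28 ≡ 33; y = λ·(14 - 33) - 16 ≡ 27. → (33, 27)
double: tangent at (33, 27): λ = (3·33² + 15)/(2·27) ≡ 2/13. 13⁻¹ ≡ 19 (mod 41), so λ ≡ 2·19 ≡ 38.
  x = λ² - 33 - 33 = 1444 - 66 ≡ 25; y = λ·(33 - 25) - 27 ≡ 31. → (25, 31)
add G: (25, 31) + (2, 28). λ = (28 - 31)/(2 - 25) ≡ 38/18 mod 41. 18⁻¹ ≡ 16 (mod 41) since 18·16 = 288 ≡ 1, so λ ≡ 34.
  x = λ² - 25 - 2 = 1156 - 27 ≡ 22; y = λ·(25 - 22) - 31 ≡ 30. → (22, 30)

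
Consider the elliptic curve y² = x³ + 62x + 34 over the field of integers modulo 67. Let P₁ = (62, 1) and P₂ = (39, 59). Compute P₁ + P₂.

(62, 1) + (39, 59). λ = (59 - 1)/(39 - 62) ≡ 58/44 mod 67. 44⁻¹ ≡ 32 (mod 67), so λ ≡ 47.
  x = λ² - 62 - 39 = 2209 - 101 ≡ 31; y = λ·(62 - 31) - 1 ≡ 49. → (31, 49)

(31, 49)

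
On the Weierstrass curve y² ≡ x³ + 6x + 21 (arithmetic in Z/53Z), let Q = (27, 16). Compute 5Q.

Repeated addition: build up to 5Q.
2Q: tangent at (27, 16): λ = (3·27² + 6)/(2·16) ≡ 20/32. 32⁻¹ ≡ 5 (mod 53), so λ ≡ 20·5 ≡ 47.
  x = λ² - 27 - 27 = 2209 - 54 ≡ 35; y = λ·(27 - 35) - 16 ≡ 32. → (35, 32)
3Q: (35, 32) + (27, 16). λ = (16 - 32)/(27 - 35) ≡ 37/45 mod 53. 45⁻¹ ≡ 33 (mod 53), so λ ≡ 2.
  x = λ² - 35 - 27 = 4 - 62 ≡ 48; y = λ·(35 - 48) - 32 ≡ 48. → (48, 48)
4Q: (48, 48) + (27, 16). λ = (16 - 48)/(27 - 48) ≡ 21/32 mod 53. 32⁻¹ ≡ 5 (mod 53) since 32·5 = 160 ≡ 1, so λ ≡ 52.
  x = λ² - 48 - 27 = 2704 - 75 ≡ 32; y = λ·(48 - 32) - 48 ≡ 42. → (32, 42)
5Q: (32, 42) + (27, 16). λ = (16 - 42)/(27 - 32) ≡ 27/48 mod 53. 48⁻¹ ≡ 21 (mod 53), so λ ≡ 37.
  x = λ² - 32 - 27 = 1369 - 59 ≡ 38; y = λ·(32 - 38) - 42 ≡ 1. → (38, 1)

(38, 1)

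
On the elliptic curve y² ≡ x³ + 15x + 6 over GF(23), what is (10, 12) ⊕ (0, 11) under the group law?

(10, 12) + (0, 11). λ = (11 - 12)/(0 - 10) ≡ 22/13 mod 23. 13⁻¹ ≡ 16 (mod 23), so λ ≡ 7.
  x = λ² - 10 - 0 = 49 - 10 ≡ 16; y = λ·(10 - 16) - 12 ≡ 15. → (16, 15)

(16, 15)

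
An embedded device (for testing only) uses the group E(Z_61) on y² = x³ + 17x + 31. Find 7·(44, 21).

Write P = (44, 21).
Repeated addition: build up to 7P.
2P: tangent at (44, 21): λ = (3·44² + 17)/(2·21) ≡ 30/42. 42⁻¹ ≡ 16 (mod 61) since 42·16 = 672 ≡ 1, so λ ≡ 30·16 ≡ 53.
  x = λ² - 44 - 44 = 2809 - 88 ≡ 37; y = λ·(44 - 37) - 21 ≡ 45. → (37, 45)
3P: (37, 45) + (44, 21). λ = (21 - 45)/(44 - 37) ≡ 37/7 mod 61. 7⁻¹ ≡ 35 (mod 61) since 7·35 = 245 ≡ 1, so λ ≡ 14.
  x = λ² - 37 - 44 = 196 - 81 ≡ 54; y = λ·(37 - 54) - 45 ≡ 22. → (54, 22)
4P: (54, 22) + (44, 21). λ = (21 - 22)/(44 - 54) ≡ 60/51 mod 61. 51⁻¹ ≡ 6 (mod 61), so λ ≡ 55.
  x = λ² - 54 - 44 = 3025 - 98 ≡ 60; y = λ·(54 - 60) - 22 ≡ 14. → (60, 14)
5P: (60, 14) + (44, 21). λ = (21 - 14)/(44 - 60) ≡ 7/45 mod 61. 45⁻¹ ≡ 19 (mod 61), so λ ≡ 11.
  x = λ² - 60 - 44 = 121 - 104 ≡ 17; y = λ·(60 - 17) - 14 ≡ 32. → (17, 32)
6P: (17, 32) + (44, 21). λ = (21 - 32)/(44 - 17) ≡ 50/27 mod 61. 27⁻¹ ≡ 52 (mod 61), so λ ≡ 38.
  x = λ² - 17 - 44 = 1444 - 61 ≡ 41; y = λ·(17 - 41) - 32 ≡ 32. → (41, 32)
7P: (41, 32) + (44, 21). λ = (21 - 32)/(44 - 41) ≡ 50/3 mod 61. 3⁻¹ ≡ 41 (mod 61), so λ ≡ 37.
  x = λ² - 41 - 44 = 1369 - 85 ≡ 3; y = λ·(41 - 3) - 32 ≡ 32. → (3, 32)

(3, 32)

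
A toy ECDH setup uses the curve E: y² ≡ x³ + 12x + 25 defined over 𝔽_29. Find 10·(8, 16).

Write G = (8, 16).
Repeated addition: build up to 10G.
2G: tangent at (8, 16): λ = (3·8² + 12)/(2·16) ≡ 1/3. 3⁻¹ ≡ 10 (mod 29), so λ ≡ 1·10 ≡ 10.
  x = λ² - 8 - 8 = 100 - 16 ≡ 26; y = λ·(8 - 26) - 16 ≡ 7. → (26, 7)
3G: (26, 7) + (8, 16). λ = (16 - 7)/(8 - 26) ≡ 9/11 mod 29. 11⁻¹ ≡ 8 (mod 29), so λ ≡ 14.
  x = λ² - 26 - 8 = 196 - 34 ≡ 17; y = λ·(26 - 17) - 7 ≡ 3. → (17, 3)
4G: (17, 3) + (8, 16). λ = (16 - 3)/(8 - 17) ≡ 13/20 mod 29. 20⁻¹ ≡ 16 (mod 29), so λ ≡ 5.
  x = λ² - 17 - 8 = 25 - 25 ≡ 0; y = λ·(17 - 0) - 3 ≡ 24. → (0, 24)
5G: (0, 24) + (8, 16). λ = (16 - 24)/(8 - 0) ≡ 21/8 mod 29. 8⁻¹ ≡ 11 (mod 29) since 8·11 = 88 ≡ 1, so λ ≡ 28.
  x = λ² - 0 - 8 = 784 - 8 ≡ 22; y = λ·(0 - 22) - 24 ≡ 27. → (22, 27)
6G: (22, 27) + (8, 16). λ = (16 - 27)/(8 - 22) ≡ 18/15 mod 29. 15⁻¹ ≡ 2 (mod 29), so λ ≡ 7.
  x = λ² - 22 - 8 = 49 - 30 ≡ 19; y = λ·(22 - 19) - 27 ≡ 23. → (19, 23)
7G: (19, 23) + (8, 16). λ = (16 - 23)/(8 - 19) ≡ 22/18 mod 29. 18⁻¹ ≡ 21 (mod 29) since 18·21 = 378 ≡ 1, so λ ≡ 27.
  x = λ² - 19 - 8 = 729 - 27 ≡ 6; y = λ·(19 - 6) - 23 ≡ 9. → (6, 9)
8G: (6, 9) + (8, 16). λ = (16 - 9)/(8 - 6) ≡ 7/2 mod 29. 2⁻¹ ≡ 15 (mod 29), so λ ≡ 18.
  x = λ² - 6 - 8 = 324 - 14 ≡ 20; y = λ·(6 - 20) - 9 ≡ 0. → (20, 0)
9G: (20, 0) + (8, 16). λ = (16 - 0)/(8 - 20) ≡ 16/17 mod 29. 17⁻¹ ≡ 12 (mod 29) since 17·12 = 204 ≡ 1, so λ ≡ 18.
  x = λ² - 20 - 8 = 324 - 28 ≡ 6; y = λ·(20 - 6) - 0 ≡ 20. → (6, 20)
10G: (6, 20) + (8, 16). λ = (16 - 20)/(8 - 6) ≡ 25/2 mod 29. 2⁻¹ ≡ 15 (mod 29), so λ ≡ 27.
  x = λ² - 6 - 8 = 729 - 14 ≡ 19; y = λ·(6 - 19) - 20 ≡ 6. → (19, 6)

(19, 6)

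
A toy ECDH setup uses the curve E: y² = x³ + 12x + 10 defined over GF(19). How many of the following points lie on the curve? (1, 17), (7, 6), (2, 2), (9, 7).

3

(1, 17): 17² ≡ 4, rhs ≡ 4 → on.
(7, 6): 6² ≡ 17, rhs ≡ 0 → off.
(2, 2): 2² ≡ 4, rhs ≡ 4 → on.
(9, 7): 7² ≡ 11, rhs ≡ 11 → on.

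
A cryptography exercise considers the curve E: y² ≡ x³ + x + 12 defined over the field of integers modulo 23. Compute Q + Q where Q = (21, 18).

(5, 21)

tangent at (21, 18): λ = (3·21² + 1)/(2·18) ≡ 13/13. 13⁻¹ ≡ 16 (mod 23), so λ ≡ 13·16 ≡ 1.
  x = λ² - 21 - 21 = 1 - 42 ≡ 5; y = λ·(21 - 5) - 18 ≡ 21. → (5, 21)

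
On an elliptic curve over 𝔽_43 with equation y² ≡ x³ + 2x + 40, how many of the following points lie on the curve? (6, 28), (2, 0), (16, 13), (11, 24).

(6, 28): 28² ≡ 10, rhs ≡ 10 → on.
(2, 0): 0² ≡ 0, rhs ≡ 9 → off.
(16, 13): 13² ≡ 40, rhs ≡ 40 → on.
(11, 24): 24² ≡ 17, rhs ≡ 17 → on.

3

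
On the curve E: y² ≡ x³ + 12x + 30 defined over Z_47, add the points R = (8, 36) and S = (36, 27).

(7, 9)

(8, 36) + (36, 27). λ = (27 - 36)/(36 - 8) ≡ 38/28 mod 47. 28⁻¹ ≡ 42 (mod 47), so λ ≡ 45.
  x = λ² - 8 - 36 = 2025 - 44 ≡ 7; y = λ·(8 - 7) - 36 ≡ 9. → (7, 9)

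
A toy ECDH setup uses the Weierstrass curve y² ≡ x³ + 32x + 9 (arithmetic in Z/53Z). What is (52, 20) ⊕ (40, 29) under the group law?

(51, 19)

(52, 20) + (40, 29). λ = (29 - 20)/(40 - 52) ≡ 9/41 mod 53. 41⁻¹ ≡ 22 (mod 53), so λ ≡ 39.
  x = λ² - 52 - 40 = 1521 - 92 ≡ 51; y = λ·(52 - 51) - 20 ≡ 19. → (51, 19)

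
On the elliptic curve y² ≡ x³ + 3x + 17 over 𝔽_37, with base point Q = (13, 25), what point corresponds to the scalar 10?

Double-and-add on 10 = (1010)₂. Start with Q = (13, 25) for the leading 1-bit.
double: tangent at (13, 25): λ = (3·13² + 3)/(2·25) ≡ 29/13. 13⁻¹ ≡ 20 (mod 37) since 13·20 = 260 ≡ 1, so λ ≡ 29·20 ≡ 25.
  x = λ² - 13 - 13 = 625 - 26 ≡ 7; y = λ·(13 - 7) - 25 ≡ 14. → (7, 14)
double: tangent at (7, 14): λ = (3·7² + 3)/(2·14) ≡ 2/28. 28⁻¹ ≡ 4 (mod 37), so λ ≡ 2·4 ≡ 8.
  x = λ² - 7 - 7 = 64 - 14 ≡ 13; y = λ·(7 - 13) - 14 ≡ 12. → (13, 12)
add Q: (13, 12) + (13, 25): same x and y₁ ≡ -y₂, so the sum is ∞.
double: ∞ + ∞ = ∞ (identity).

O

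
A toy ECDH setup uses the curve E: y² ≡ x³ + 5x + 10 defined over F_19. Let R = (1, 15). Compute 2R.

tangent at (1, 15): λ = (3·1² + 5)/(2·15) ≡ 8/11. 11⁻¹ ≡ 7 (mod 19), so λ ≡ 8·7 ≡ 18.
  x = λ² - 1 - 1 = 324 - 2 ≡ 18; y = λ·(1 - 18) - 15 ≡ 2. → (18, 2)

(18, 2)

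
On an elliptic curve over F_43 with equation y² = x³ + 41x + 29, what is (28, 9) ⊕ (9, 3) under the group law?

(41, 5)

(28, 9) + (9, 3). λ = (3 - 9)/(9 - 28) ≡ 37/24 mod 43. 24⁻¹ ≡ 9 (mod 43), so λ ≡ 32.
  x = λ² - 28 - 9 = 1024 - 37 ≡ 41; y = λ·(28 - 41) - 9 ≡ 5. → (41, 5)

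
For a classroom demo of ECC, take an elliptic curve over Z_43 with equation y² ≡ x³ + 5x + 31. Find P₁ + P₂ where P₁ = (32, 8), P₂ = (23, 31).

(37, 0)

(32, 8) + (23, 31). λ = (31 - 8)/(23 - 32) ≡ 23/34 mod 43. 34⁻¹ ≡ 19 (mod 43), so λ ≡ 7.
  x = λ² - 32 - 23 = 49 - 55 ≡ 37; y = λ·(32 - 37) - 8 ≡ 0. → (37, 0)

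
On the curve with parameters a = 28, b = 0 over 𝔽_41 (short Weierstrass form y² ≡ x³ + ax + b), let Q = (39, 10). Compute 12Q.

Repeated addition: build up to 12Q.
2Q: tangent at (39, 10): λ = (3·39² + 28)/(2·10) ≡ 40/20. 20⁻¹ ≡ 39 (mod 41) since 20·39 = 780 ≡ 1, so λ ≡ 40·39 ≡ 2.
  x = λ² - 39 - 39 = 4 - 78 ≡ 8; y = λ·(39 - 8) - 10 ≡ 11. → (8, 11)
3Q: (8, 11) + (39, 10). λ = (10 - 11)/(39 - 8) ≡ 40/31 mod 41. 31⁻¹ ≡ 4 (mod 41), so λ ≡ 37.
  x = λ² - 8 - 39 = 1369 - 47 ≡ 10; y = λ·(8 - 10) - 11 ≡ 38. → (10, 38)
4Q: (10, 38) + (39, 10). λ = (10 - 38)/(39 - 10) ≡ 13/29 mod 41. 29⁻¹ ≡ 17 (mod 41) since 29·17 = 493 ≡ 1, so λ ≡ 16.
  x = λ² - 10 - 39 = 256 - 49 ≡ 2; y = λ·(10 - 2) - 38 ≡ 8. → (2, 8)
5Q: (2, 8) + (39, 10). λ = (10 - 8)/(39 - 2) ≡ 2/37 mod 41. 37⁻¹ ≡ 10 (mod 41), so λ ≡ 20.
  x = λ² - 2 - 39 = 400 - 41 ≡ 31; y = λ·(2 - 31) - 8 ≡ 27. → (31, 27)
6Q: (31, 27) + (39, 10). λ = (10 - 27)/(39 - 31) ≡ 24/8 mod 41. 8⁻¹ ≡ 36 (mod 41), so λ ≡ 3.
  x = λ² - 31 - 39 = 9 - 70 ≡ 21; y = λ·(31 - 21) - 27 ≡ 3. → (21, 3)
7Q: (21, 3) + (39, 10). λ = (10 - 3)/(39 - 21) ≡ 7/18 mod 41. 18⁻¹ ≡ 16 (mod 41) since 18·16 = 288 ≡ 1, so λ ≡ 30.
  x = λ² - 21 - 39 = 900 - 60 ≡ 20; y = λ·(21 - 20) - 3 ≡ 27. → (20, 27)
8Q: (20, 27) + (39, 10). λ = (10 - 27)/(39 - 20) ≡ 24/19 mod 41. 19⁻¹ ≡ 13 (mod 41) since 19·13 = 247 ≡ 1, so λ ≡ 25.
  x = λ² - 20 - 39 = 625 - 59 ≡ 33; y = λ·(20 - 33) - 27 ≡ 17. → (33, 17)
9Q: (33, 17) + (39, 10). λ = (10 - 17)/(39 - 33) ≡ 34/6 mod 41. 6⁻¹ ≡ 7 (mod 41) since 6·7 = 42 ≡ 1, so λ ≡ 33.
  x = λ² - 33 - 39 = 1089 - 72 ≡ 33; y = λ·(33 - 33) - 17 ≡ 24. → (33, 24)
10Q: (33, 24) + (39, 10). λ = (10 - 24)/(39 - 33) ≡ 27/6 mod 41. 6⁻¹ ≡ 7 (mod 41), so λ ≡ 25.
  x = λ² - 33 - 39 = 625 - 72 ≡ 20; y = λ·(33 - 20) - 24 ≡ 14. → (20, 14)
11Q: (20, 14) + (39, 10). λ = (10 - 14)/(39 - 20) ≡ 37/19 mod 41. 19⁻¹ ≡ 13 (mod 41) since 19·13 = 247 ≡ 1, so λ ≡ 30.
  x = λ² - 20 - 39 = 900 - 59 ≡ 21; y = λ·(20 - 21) - 14 ≡ 38. → (21, 38)
12Q: (21, 38) + (39, 10). λ = (10 - 38)/(39 - 21) ≡ 13/18 mod 41. 18⁻¹ ≡ 16 (mod 41), so λ ≡ 3.
  x = λ² - 21 - 39 = 9 - 60 ≡ 31; y = λ·(21 - 31) - 38 ≡ 14. → (31, 14)

(31, 14)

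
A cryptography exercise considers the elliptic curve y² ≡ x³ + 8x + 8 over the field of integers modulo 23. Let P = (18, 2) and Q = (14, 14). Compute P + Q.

(18, 2) + (14, 14). λ = (14 - 2)/(14 - 18) ≡ 12/19 mod 23. 19⁻¹ ≡ 17 (mod 23) since 19·17 = 323 ≡ 1, so λ ≡ 20.
  x = λ² - 18 - 14 = 400 - 32 ≡ 0; y = λ·(18 - 0) - 2 ≡ 13. → (0, 13)

(0, 13)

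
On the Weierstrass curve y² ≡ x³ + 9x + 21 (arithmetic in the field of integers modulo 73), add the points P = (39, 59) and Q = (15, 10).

(39, 59) + (15, 10). λ = (10 - 59)/(15 - 39) ≡ 24/49 mod 73. 49⁻¹ ≡ 3 (mod 73), so λ ≡ 72.
  x = λ² - 39 - 15 = 5184 - 54 ≡ 20; y = λ·(39 - 20) - 59 ≡ 68. → (20, 68)

(20, 68)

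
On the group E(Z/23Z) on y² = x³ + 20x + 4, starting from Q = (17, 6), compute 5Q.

O

Double-and-add on 5 = (101)₂. Start with Q = (17, 6) for the leading 1-bit.
double: tangent at (17, 6): λ = (3·17² + 20)/(2·6) ≡ 13/12. 12⁻¹ ≡ 2 (mod 23), so λ ≡ 13·2 ≡ 3.
  x = λ² - 17 - 17 = 9 - 34 ≡ 21; y = λ·(17 - 21) - 6 ≡ 5. → (21, 5)
double: tangent at (21, 5): λ = (3·21² + 20)/(2·5) ≡ 9/10. 10⁻¹ ≡ 7 (mod 23), so λ ≡ 9·7 ≡ 17.
  x = λ² - 21 - 21 = 289 - 42 ≡ 17; y = λ·(21 - 17) - 5 ≡ 17. → (17, 17)
add Q: (17, 17) + (17, 6): same x and y₁ ≡ -y₂, so the sum is O.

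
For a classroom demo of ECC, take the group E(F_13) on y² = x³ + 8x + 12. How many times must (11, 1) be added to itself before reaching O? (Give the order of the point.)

2P: tangent at (11, 1): λ = (3·11² + 8)/(2·1) ≡ 7/2. 2⁻¹ ≡ 7 (mod 13) since 2·7 = 14 ≡ 1, so λ ≡ 7·7 ≡ 10.
  x = λ² - 11 - 11 = 100 - 22 ≡ 0; y = λ·(11 - 0) - 1 ≡ 5. → (0, 5)
3P: (0, 5) + (11, 1). λ = (1 - 5)/(11 - 0) ≡ 9/11 mod 13. 11⁻¹ ≡ 6 (mod 13) since 11·6 = 66 ≡ 1, so λ ≡ 2.
  x = λ² - 0 - 11 = 4 - 11 ≡ 6; y = λ·(0 - 6) - 5 ≡ 9. → (6, 9)
4P: (6, 9) + (11, 1). λ = (1 - 9)/(11 - 6) ≡ 5/5 mod 13. 5⁻¹ ≡ 8 (mod 13), so λ ≡ 1.
  x = λ² - 6 - 11 = 1 - 17 ≡ 10; y = λ·(6 - 10) - 9 ≡ 0. → (10, 0)
5P: (10, 0) + (11, 1). λ = (1 - 0)/(11 - 10) ≡ 1/1 mod 13. 1⁻¹ ≡ 1 (mod 13), so λ ≡ 1.
  x = λ² - 10 - 11 = 1 - 21 ≡ 6; y = λ·(10 - 6) - 0 ≡ 4. → (6, 4)
6P: (6, 4) + (11, 1). λ = (1 - 4)/(11 - 6) ≡ 10/5 mod 13. 5⁻¹ ≡ 8 (mod 13), so λ ≡ 2.
  x = λ² - 6 - 11 = 4 - 17 ≡ 0; y = λ·(6 - 0) - 4 ≡ 8. → (0, 8)
7P: (0, 8) + (11, 1). λ = (1 - 8)/(11 - 0) ≡ 6/11 mod 13. 11⁻¹ ≡ 6 (mod 13) since 11·6 = 66 ≡ 1, so λ ≡ 10.
  x = λ² - 0 - 11 = 100 - 11 ≡ 11; y = λ·(0 - 11) - 8 ≡ 12. → (11, 12)
8P: (11, 12) + (11, 1): same x and y₁ ≡ -y₂, so the sum is O.
8P = O, so the order is 8.

8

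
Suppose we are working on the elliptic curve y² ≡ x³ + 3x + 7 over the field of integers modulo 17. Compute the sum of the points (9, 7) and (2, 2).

(9, 7) + (2, 2). λ = (2 - 7)/(2 - 9) ≡ 12/10 mod 17. 10⁻¹ ≡ 12 (mod 17), so λ ≡ 8.
  x = λ² - 9 - 2 = 64 - 11 ≡ 2; y = λ·(9 - 2) - 7 ≡ 15. → (2, 15)

(2, 15)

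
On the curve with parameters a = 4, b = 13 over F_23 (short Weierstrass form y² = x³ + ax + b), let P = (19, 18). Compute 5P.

Double-and-add on 5 = (101)₂. Start with P = (19, 18) for the leading 1-bit.
double: tangent at (19, 18): λ = (3·19² + 4)/(2·18) ≡ 6/13. 13⁻¹ ≡ 16 (mod 23), so λ ≡ 6·16 ≡ 4.
  x = λ² - 19 - 19 = 16 - 38 ≡ 1; y = λ·(19 - 1) - 18 ≡ 8. → (1, 8)
double: tangent at (1, 8): λ = (3·1² + 4)/(2·8) ≡ 7/16. 16⁻¹ ≡ 13 (mod 23) since 16·13 = 208 ≡ 1, so λ ≡ 7·13 ≡ 22.
  x = λ² - 1 - 1 = 484 - 2 ≡ 22; y = λ·(1 - 22) - 8 ≡ 13. → (22, 13)
add P: (22, 13) + (19, 18). λ = (18 - 13)/(19 - 22) ≡ 5/20 mod 23. 20⁻¹ ≡ 15 (mod 23) since 20·15 = 300 ≡ 1, so λ ≡ 6.
  x = λ² - 22 - 19 = 36 - 41 ≡ 18; y = λ·(22 - 18) - 13 ≡ 11. → (18, 11)

(18, 11)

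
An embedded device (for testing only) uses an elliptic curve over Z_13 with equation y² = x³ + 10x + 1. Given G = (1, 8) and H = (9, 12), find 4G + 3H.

(12, 4)

First 4G:
Repeated addition: build up to 4G.
2G: tangent at (1, 8): λ = (3·1² + 10)/(2·8) ≡ 0/3. 3⁻¹ ≡ 9 (mod 13) since 3·9 = 27 ≡ 1, so λ ≡ 0·9 ≡ 0.
  x = λ² - 1 - 1 = 0 - 2 ≡ 11; y = λ·(1 - 11) - 8 ≡ 5. → (11, 5)
3G: (11, 5) + (1, 8). λ = (8 - 5)/(1 - 11) ≡ 3/3 mod 13. 3⁻¹ ≡ 9 (mod 13) since 3·9 = 27 ≡ 1, so λ ≡ 1.
  x = λ² - 11 - 1 = 1 - 12 ≡ 2; y = λ·(11 - 2) - 5 ≡ 4. → (2, 4)
4G: (2, 4) + (1, 8). λ = (8 - 4)/(1 - 2) ≡ 4/12 mod 13. 12⁻¹ ≡ 12 (mod 13), so λ ≡ 9.
  x = λ² - 2 - 1 = 81 - 3 ≡ 0; y = λ·(2 - 0) - 4 ≡ 1. → (0, 1)
4G = (0, 1).
Next 3H:
Repeated addition: build up to 3H.
2H: tangent at (9, 12): λ = (3·9² + 10)/(2·12) ≡ 6/11. 11⁻¹ ≡ 6 (mod 13), so λ ≡ 6·6 ≡ 10.
  x = λ² - 9 - 9 = 100 - 18 ≡ 4; y = λ·(9 - 4) - 12 ≡ 12. → (4, 12)
3H: (4, 12) + (9, 12). λ = (12 - 12)/(9 - 4) ≡ 0/5 mod 13. 5⁻¹ ≡ 8 (mod 13), so λ ≡ 0.
  x = λ² - 4 - 9 = 0 - 13 ≡ 0; y = λ·(4 - 0) - 12 ≡ 1. → (0, 1)
3H = (0, 1).
Finally 4G + 3H:
tangent at (0, 1): λ = (3·0² + 10)/(2·1) ≡ 10/2. 2⁻¹ ≡ 7 (mod 13), so λ ≡ 10·7 ≡ 5.
  x = λ² - 0 - 0 = 25 - 0 ≡ 12; y = λ·(0 - 12) - 1 ≡ 4. → (12, 4)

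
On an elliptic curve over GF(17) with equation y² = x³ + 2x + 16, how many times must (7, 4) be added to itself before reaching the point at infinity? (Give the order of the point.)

12

2P: tangent at (7, 4): λ = (3·7² + 2)/(2·4) ≡ 13/8. 8⁻¹ ≡ 15 (mod 17) since 8·15 = 120 ≡ 1, so λ ≡ 13·15 ≡ 8.
  x = λ² - 7 - 7 = 64 - 14 ≡ 16; y = λ·(7 - 16) - 4 ≡ 9. → (16, 9)
3P: (16, 9) + (7, 4). λ = (4 - 9)/(7 - 16) ≡ 12/8 mod 17. 8⁻¹ ≡ 15 (mod 17) since 8·15 = 120 ≡ 1, so λ ≡ 10.
  x = λ² - 16 - 7 = 100 - 23 ≡ 9; y = λ·(16 - 9) - 9 ≡ 10. → (9, 10)
4P: (9, 10) + (7, 4). λ = (4 - 10)/(7 - 9) ≡ 11/15 mod 17. 15⁻¹ ≡ 8 (mod 17), so λ ≡ 3.
  x = λ² - 9 - 7 = 9 - 16 ≡ 10; y = λ·(9 - 10) - 10 ≡ 4. → (10, 4)
5P: (10, 4) + (7, 4). λ = (4 - 4)/(7 - 10) ≡ 0/14 mod 17. 14⁻¹ ≡ 11 (mod 17), so λ ≡ 0.
  x = λ² - 10 - 7 = 0 - 17 ≡ 0; y = λ·(10 - 0) - 4 ≡ 13. → (0, 13)
6P: (0, 13) + (7, 4). λ = (4 - 13)/(7 - 0) ≡ 8/7 mod 17. 7⁻¹ ≡ 5 (mod 17), so λ ≡ 6.
  x = λ² - 0 - 7 = 36 - 7 ≡ 12; y = λ·(0 - 12) - 13 ≡ 0. → (12, 0)
7P: (12, 0) + (7, 4). λ = (4 - 0)/(7 - 12) ≡ 4/12 mod 17. 12⁻¹ ≡ 10 (mod 17), so λ ≡ 6.
  x = λ² - 12 - 7 = 36 - 19 ≡ 0; y = λ·(12 - 0) - 0 ≡ 4. → (0, 4)
8P: (0, 4) + (7, 4). λ = (4 - 4)/(7 - 0) ≡ 0/7 mod 17. 7⁻¹ ≡ 5 (mod 17), so λ ≡ 0.
  x = λ² - 0 - 7 = 0 - 7 ≡ 10; y = λ·(0 - 10) - 4 ≡ 13. → (10, 13)
9P: (10, 13) + (7, 4). λ = (4 - 13)/(7 - 10) ≡ 8/14 mod 17. 14⁻¹ ≡ 11 (mod 17), so λ ≡ 3.
  x = λ² - 10 - 7 = 9 - 17 ≡ 9; y = λ·(10 - 9) - 13 ≡ 7. → (9, 7)
10P: (9, 7) + (7, 4). λ = (4 - 7)/(7 - 9) ≡ 14/15 mod 17. 15⁻¹ ≡ 8 (mod 17) since 15·8 = 120 ≡ 1, so λ ≡ 10.
  x = λ² - 9 - 7 = 100 - 16 ≡ 16; y = λ·(9 - 16) - 7 ≡ 8. → (16, 8)
11P: (16, 8) + (7, 4). λ = (4 - 8)/(7 - 16) ≡ 13/8 mod 17. 8⁻¹ ≡ 15 (mod 17), so λ ≡ 8.
  x = λ² - 16 - 7 = 64 - 23 ≡ 7; y = λ·(16 - 7) - 8 ≡ 13. → (7, 13)
12P: (7, 13) + (7, 4): same x and y₁ ≡ -y₂, so the sum is the point at infinity.
12P = the point at infinity, so the order is 12.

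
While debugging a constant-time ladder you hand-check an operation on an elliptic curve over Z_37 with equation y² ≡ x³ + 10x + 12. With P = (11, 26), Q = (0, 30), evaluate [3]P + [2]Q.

First 3P:
Repeated addition: build up to 3P.
2P: tangent at (11, 26): λ = (3·11² + 10)/(2·26) ≡ 3/15. 15⁻¹ ≡ 5 (mod 37) since 15·5 = 75 ≡ 1, so λ ≡ 3·5 ≡ 15.
  x = λ² - 11 - 11 = 225 - 22 ≡ 18; y = λ·(11 - 18) - 26 ≡ 17. → (18, 17)
3P: (18, 17) + (11, 26). λ = (26 - 17)/(11 - 18) ≡ 9/30 mod 37. 30⁻¹ ≡ 21 (mod 37), so λ ≡ 4.
  x = λ² - 18 - 11 = 16 - 29 ≡ 24; y = λ·(18 - 24) - 17 ≡ 33. → (24, 33)
3P = (24, 33).
Next 2Q:
Repeated addition: build up to 2Q.
2Q: tangent at (0, 30): λ = (3·0² + 10)/(2·30) ≡ 10/23. 23⁻¹ ≡ 29 (mod 37), so λ ≡ 10·29 ≡ 31.
  x = λ² - 0 - 0 = 961 - 0 ≡ 36; y = λ·(0 - 36) - 30 ≡ 1. → (36, 1)
2Q = (36, 1).
Finally 3P + 2Q:
(24, 33) + (36, 1). λ = (1 - 33)/(36 - 24) ≡ 5/12 mod 37. 12⁻¹ ≡ 34 (mod 37) since 12·34 = 408 ≡ 1, so λ ≡ 22.
  x = λ² - 24 - 36 = 484 - 60 ≡ 17; y = λ·(24 - 17) - 33 ≡ 10. → (17, 10)

(17, 10)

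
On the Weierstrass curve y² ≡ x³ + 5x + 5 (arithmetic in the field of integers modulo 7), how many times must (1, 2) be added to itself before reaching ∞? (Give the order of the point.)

7

2P: tangent at (1, 2): λ = (3·1² + 5)/(2·2) ≡ 1/4. 4⁻¹ ≡ 2 (mod 7), so λ ≡ 1·2 ≡ 2.
  x = λ² - 1 - 1 = 4 - 2 ≡ 2; y = λ·(1 - 2) - 2 ≡ 3. → (2, 3)
3P: (2, 3) + (1, 2). λ = (2 - 3)/(1 - 2) ≡ 6/6 mod 7. 6⁻¹ ≡ 6 (mod 7) since 6·6 = 36 ≡ 1, so λ ≡ 1.
  x = λ² - 2 - 1 = 1 - 3 ≡ 5; y = λ·(2 - 5) - 3 ≡ 1. → (5, 1)
4P: (5, 1) + (1, 2). λ = (2 - 1)/(1 - 5) ≡ 1/3 mod 7. 3⁻¹ ≡ 5 (mod 7) since 3·5 = 15 ≡ 1, so λ ≡ 5.
  x = λ² - 5 - 1 = 25 - 6 ≡ 5; y = λ·(5 - 5) - 1 ≡ 6. → (5, 6)
5P: (5, 6) + (1, 2). λ = (2 - 6)/(1 - 5) ≡ 3/3 mod 7. 3⁻¹ ≡ 5 (mod 7), so λ ≡ 1.
  x = λ² - 5 - 1 = 1 - 6 ≡ 2; y = λ·(5 - 2) - 6 ≡ 4. → (2, 4)
6P: (2, 4) + (1, 2). λ = (2 - 4)/(1 - 2) ≡ 5/6 mod 7. 6⁻¹ ≡ 6 (mod 7) since 6·6 = 36 ≡ 1, so λ ≡ 2.
  x = λ² - 2 - 1 = 4 - 3 ≡ 1; y = λ·(2 - 1) - 4 ≡ 5. → (1, 5)
7P: (1, 5) + (1, 2): same x and y₁ ≡ -y₂, so the sum is ∞.
7P = ∞, so the order is 7.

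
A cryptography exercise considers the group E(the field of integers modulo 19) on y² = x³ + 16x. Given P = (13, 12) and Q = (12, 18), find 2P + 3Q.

First 2P:
Repeated addition: build up to 2P.
2P: tangent at (13, 12): λ = (3·13² + 16)/(2·12) ≡ 10/5. 5⁻¹ ≡ 4 (mod 19), so λ ≡ 10·4 ≡ 2.
  x = λ² - 13 - 13 = 4 - 26 ≡ 16; y = λ·(13 - 16) - 12 ≡ 1. → (16, 1)
2P = (16, 1).
Next 3Q:
Repeated addition: build up to 3Q.
2Q: tangent at (12, 18): λ = (3·12² + 16)/(2·18) ≡ 11/17. 17⁻¹ ≡ 9 (mod 19), so λ ≡ 11·9 ≡ 4.
  x = λ² - 12 - 12 = 16 - 24 ≡ 11; y = λ·(12 - 11) - 18 ≡ 5. → (11, 5)
3Q: (11, 5) + (12, 18). λ = (18 - 5)/(12 - 11) ≡ 13/1 mod 19. 1⁻¹ ≡ 1 (mod 19), so λ ≡ 13.
  x = λ² - 11 - 12 = 169 - 23 ≡ 13; y = λ·(11 - 13) - 5 ≡ 7. → (13, 7)
3Q = (13, 7).
Finally 2P + 3Q:
(16, 1) + (13, 7). λ = (7 - 1)/(13 - 16) ≡ 6/16 mod 19. 16⁻¹ ≡ 6 (mod 19) since 16·6 = 96 ≡ 1, so λ ≡ 17.
  x = λ² - 16 - 13 = 289 - 29 ≡ 13; y = λ·(16 - 13) - 1 ≡ 12. → (13, 12)

(13, 12)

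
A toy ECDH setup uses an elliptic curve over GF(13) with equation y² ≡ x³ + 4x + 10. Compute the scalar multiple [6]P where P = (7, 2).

(5, 5)

Double-and-add on 6 = (110)₂. Start with P = (7, 2) for the leading 1-bit.
double: tangent at (7, 2): λ = (3·7² + 4)/(2·2) ≡ 8/4. 4⁻¹ ≡ 10 (mod 13) since 4·10 = 40 ≡ 1, so λ ≡ 8·10 ≡ 2.
  x = λ² - 7 - 7 = 4 - 14 ≡ 3; y = λ·(7 - 3) - 2 ≡ 6. → (3, 6)
add P: (3, 6) + (7, 2). λ = (2 - 6)/(7 - 3) ≡ 9/4 mod 13. 4⁻¹ ≡ 10 (mod 13), so λ ≡ 12.
  x = λ² - 3 - 7 = 144 - 10 ≡ 4; y = λ·(3 - 4) - 6 ≡ 8. → (4, 8)
double: tangent at (4, 8): λ = (3·4² + 4)/(2·8) ≡ 0/3. 3⁻¹ ≡ 9 (mod 13) since 3·9 = 27 ≡ 1, so λ ≡ 0·9 ≡ 0.
  x = λ² - 4 - 4 = 0 - 8 ≡ 5; y = λ·(4 - 5) - 8 ≡ 5. → (5, 5)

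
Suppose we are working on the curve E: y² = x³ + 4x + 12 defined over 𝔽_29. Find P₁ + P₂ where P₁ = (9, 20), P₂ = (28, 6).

(9, 20) + (28, 6). λ = (6 - 20)/(28 - 9) ≡ 15/19 mod 29. 19⁻¹ ≡ 26 (mod 29) since 19·26 = 494 ≡ 1, so λ ≡ 13.
  x = λ² - 9 - 28 = 169 - 37 ≡ 16; y = λ·(9 - 16) - 20 ≡ 5. → (16, 5)

(16, 5)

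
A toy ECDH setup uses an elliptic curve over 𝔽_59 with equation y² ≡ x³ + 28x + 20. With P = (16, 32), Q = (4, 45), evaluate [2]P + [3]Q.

(9, 36)

First 2P:
Repeated addition: build up to 2P.
2P: tangent at (16, 32): λ = (3·16² + 28)/(2·32) ≡ 29/5. 5⁻¹ ≡ 12 (mod 59) since 5·12 = 60 ≡ 1, so λ ≡ 29·12 ≡ 53.
  x = λ² - 16 - 16 = 2809 - 32 ≡ 4; y = λ·(16 - 4) - 32 ≡ 14. → (4, 14)
2P = (4, 14).
Next 3Q:
Repeated addition: build up to 3Q.
2Q: tangent at (4, 45): λ = (3·4² + 28)/(2·45) ≡ 17/31. 31⁻¹ ≡ 40 (mod 59) since 31·40 = 1240 ≡ 1, so λ ≡ 17·40 ≡ 31.
  x = λ² - 4 - 4 = 961 - 8 ≡ 9; y = λ·(4 - 9) - 45 ≡ 36. → (9, 36)
3Q: (9, 36) + (4, 45). λ = (45 - 36)/(4 - 9) ≡ 9/54 mod 59. 54⁻¹ ≡ 47 (mod 59), so λ ≡ 10.
  x = λ² - 9 - 4 = 100 - 13 ≡ 28; y = λ·(9 - 28) - 36 ≡ 10. → (28, 10)
3Q = (28, 10).
Finally 2P + 3Q:
(4, 14) + (28, 10). λ = (10 - 14)/(28 - 4) ≡ 55/24 mod 59. 24⁻¹ ≡ 32 (mod 59), so λ ≡ 49.
  x = λ² - 4 - 28 = 2401 - 32 ≡ 9; y = λ·(4 - 9) - 14 ≡ 36. → (9, 36)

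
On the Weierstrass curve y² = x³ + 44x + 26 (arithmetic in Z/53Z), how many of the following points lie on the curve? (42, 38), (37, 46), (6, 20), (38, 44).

3

(42, 38): 38² ≡ 13, rhs ≡ 13 → on.
(37, 46): 46² ≡ 49, rhs ≡ 49 → on.
(6, 20): 20² ≡ 29, rhs ≡ 29 → on.
(38, 44): 44² ≡ 28, rhs ≡ 19 → off.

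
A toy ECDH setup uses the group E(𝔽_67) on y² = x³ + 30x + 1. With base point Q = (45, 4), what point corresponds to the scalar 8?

Double-and-add on 8 = (1000)₂. Start with Q = (45, 4) for the leading 1-bit.
double: tangent at (45, 4): λ = (3·45² + 30)/(2·4) ≡ 8/8. 8⁻¹ ≡ 42 (mod 67), so λ ≡ 8·42 ≡ 1.
  x = λ² - 45 - 45 = 1 - 90 ≡ 45; y = λ·(45 - 45) - 4 ≡ 63. → (45, 63)
double: tangent at (45, 63): λ = (3·45² + 30)/(2·63) ≡ 8/59. 59⁻¹ ≡ 25 (mod 67) since 59·25 = 1475 ≡ 1, so λ ≡ 8·25 ≡ 66.
  x = λ² - 45 - 45 = 4356 - 90 ≡ 45; y = λ·(45 - 45) - 63 ≡ 4. → (45, 4)
double: tangent at (45, 4): λ = (3·45² + 30)/(2·4) ≡ 8/8. 8⁻¹ ≡ 42 (mod 67), so λ ≡ 8·42 ≡ 1.
  x = λ² - 45 - 45 = 1 - 90 ≡ 45; y = λ·(45 - 45) - 4 ≡ 63. → (45, 63)

(45, 63)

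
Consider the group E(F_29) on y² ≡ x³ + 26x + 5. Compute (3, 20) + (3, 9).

O

The two points share x = 3 and their y-coordinates satisfy 20 + 9 ≡ 0 (mod 29), so they are inverses. Their sum is O.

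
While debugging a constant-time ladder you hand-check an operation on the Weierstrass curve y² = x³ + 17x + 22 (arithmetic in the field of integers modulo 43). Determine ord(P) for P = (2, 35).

2P: tangent at (2, 35): λ = (3·2² + 17)/(2·35) ≡ 29/27. 27⁻¹ ≡ 8 (mod 43) since 27·8 = 216 ≡ 1, so λ ≡ 29·8 ≡ 17.
  x = λ² - 2 - 2 = 289 - 4 ≡ 27; y = λ·(2 - 27) - 35 ≡ 13. → (27, 13)
3P: (27, 13) + (2, 35). λ = (35 - 13)/(2 - 27) ≡ 22/18 mod 43. 18⁻¹ ≡ 12 (mod 43) since 18·12 = 216 ≡ 1, so λ ≡ 6.
  x = λ² - 27 - 2 = 36 - 29 ≡ 7; y = λ·(27 - 7) - 13 ≡ 21. → (7, 21)
4P: (7, 21) + (2, 35). λ = (35 - 21)/(2 - 7) ≡ 14/38 mod 43. 38⁻¹ ≡ 17 (mod 43), so λ ≡ 23.
  x = λ² - 7 - 2 = 529 - 9 ≡ 4; y = λ·(7 - 4) - 21 ≡ 5. → (4, 5)
5P: (4, 5) + (2, 35). λ = (35 - 5)/(2 - 4) ≡ 30/41 mod 43. 41⁻¹ ≡ 21 (mod 43), so λ ≡ 28.
  x = λ² - 4 - 2 = 784 - 6 ≡ 4; y = λ·(4 - 4) - 5 ≡ 38. → (4, 38)
6P: (4, 38) + (2, 35). λ = (35 - 38)/(2 - 4) ≡ 40/41 mod 43. 41⁻¹ ≡ 21 (mod 43), so λ ≡ 23.
  x = λ² - 4 - 2 = 529 - 6 ≡ 7; y = λ·(4 - 7) - 38 ≡ 22. → (7, 22)
7P: (7, 22) + (2, 35). λ = (35 - 22)/(2 - 7) ≡ 13/38 mod 43. 38⁻¹ ≡ 17 (mod 43), so λ ≡ 6.
  x = λ² - 7 - 2 = 36 - 9 ≡ 27; y = λ·(7 - 27) - 22 ≡ 30. → (27, 30)
8P: (27, 30) + (2, 35). λ = (35 - 30)/(2 - 27) ≡ 5/18 mod 43. 18⁻¹ ≡ 12 (mod 43) since 18·12 = 216 ≡ 1, so λ ≡ 17.
  x = λ² - 27 - 2 = 289 - 29 ≡ 2; y = λ·(27 - 2) - 30 ≡ 8. → (2, 8)
9P: (2, 8) + (2, 35): same x and y₁ ≡ -y₂, so the sum is ∞.
9P = ∞, so the order is 9.

9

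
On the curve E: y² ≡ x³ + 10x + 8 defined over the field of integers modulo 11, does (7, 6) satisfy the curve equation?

y² = 6² ≡ 3; x³ + 10x + 8 = 421 ≡ 3 (mod 11). 3 = 3.

yes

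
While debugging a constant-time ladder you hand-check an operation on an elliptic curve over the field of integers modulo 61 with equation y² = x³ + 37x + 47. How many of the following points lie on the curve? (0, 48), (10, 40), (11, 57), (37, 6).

4

(0, 48): 48² ≡ 47, rhs ≡ 47 → on.
(10, 40): 40² ≡ 14, rhs ≡ 14 → on.
(11, 57): 57² ≡ 16, rhs ≡ 16 → on.
(37, 6): 6² ≡ 36, rhs ≡ 36 → on.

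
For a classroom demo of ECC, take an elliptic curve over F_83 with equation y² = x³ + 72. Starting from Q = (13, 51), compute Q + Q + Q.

(60, 43)

Repeated addition: build up to 3Q.
2Q: tangent at (13, 51): λ = (3·13² + 0)/(2·51) ≡ 9/19. 19⁻¹ ≡ 35 (mod 83), so λ ≡ 9·35 ≡ 66.
  x = λ² - 13 - 13 = 4356 - 26 ≡ 14; y = λ·(13 - 14) - 51 ≡ 49. → (14, 49)
3Q: (14, 49) + (13, 51). λ = (51 - 49)/(13 - 14) ≡ 2/82 mod 83. 82⁻¹ ≡ 82 (mod 83) since 82·82 = 6724 ≡ 1, so λ ≡ 81.
  x = λ² - 14 - 13 = 6561 - 27 ≡ 60; y = λ·(14 - 60) - 49 ≡ 43. → (60, 43)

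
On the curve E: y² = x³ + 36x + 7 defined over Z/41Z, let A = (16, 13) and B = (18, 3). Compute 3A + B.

First 3A:
Repeated addition: build up to 3A.
2A: tangent at (16, 13): λ = (3·16² + 36)/(2·13) ≡ 25/26. 26⁻¹ ≡ 30 (mod 41) since 26·30 = 780 ≡ 1, so λ ≡ 25·30 ≡ 12.
  x = λ² - 16 - 16 = 144 - 32 ≡ 30; y = λ·(16 - 30) - 13 ≡ 24. → (30, 24)
3A: (30, 24) + (16, 13). λ = (13 - 24)/(16 - 30) ≡ 30/27 mod 41. 27⁻¹ ≡ 38 (mod 41) since 27·38 = 1026 ≡ 1, so λ ≡ 33.
  x = λ² - 30 - 16 = 1089 - 46 ≡ 18; y = λ·(30 - 18) - 24 ≡ 3. → (18, 3)
3A = (18, 3).
Finally 3A + B:
tangent at (18, 3): λ = (3·18² + 36)/(2·3) ≡ 24/6. 6⁻¹ ≡ 7 (mod 41), so λ ≡ 24·7 ≡ 4.
  x = λ² - 18 - 18 = 16 - 36 ≡ 21; y = λ·(18 - 21) - 3 ≡ 26. → (21, 26)

(21, 26)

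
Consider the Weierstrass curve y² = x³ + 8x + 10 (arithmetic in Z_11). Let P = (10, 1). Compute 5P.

Double-and-add on 5 = (101)₂. Start with P = (10, 1) for the leading 1-bit.
double: tangent at (10, 1): λ = (3·10² + 8)/(2·1) ≡ 0/2. 2⁻¹ ≡ 6 (mod 11), so λ ≡ 0·6 ≡ 0.
  x = λ² - 10 - 10 = 0 - 20 ≡ 2; y = λ·(10 - 2) - 1 ≡ 10. → (2, 10)
double: tangent at (2, 10): λ = (3·2² + 8)/(2·10) ≡ 9/9. 9⁻¹ ≡ 5 (mod 11), so λ ≡ 9·5 ≡ 1.
  x = λ² - 2 - 2 = 1 - 4 ≡ 8; y = λ·(2 - 8) - 10 ≡ 6. → (8, 6)
add P: (8, 6) + (10, 1). λ = (1 - 6)/(10 - 8) ≡ 6/2 mod 11. 2⁻¹ ≡ 6 (mod 11), so λ ≡ 3.
  x = λ² - 8 - 10 = 9 - 18 ≡ 2; y = λ·(8 - 2) - 6 ≡ 1. → (2, 1)

(2, 1)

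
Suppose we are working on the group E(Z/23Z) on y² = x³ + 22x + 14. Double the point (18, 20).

(19, 0)

tangent at (18, 20): λ = (3·18² + 22)/(2·20) ≡ 5/17. 17⁻¹ ≡ 19 (mod 23) since 17·19 = 323 ≡ 1, so λ ≡ 5·19 ≡ 3.
  x = λ² - 18 - 18 = 9 - 36 ≡ 19; y = λ·(18 - 19) - 20 ≡ 0. → (19, 0)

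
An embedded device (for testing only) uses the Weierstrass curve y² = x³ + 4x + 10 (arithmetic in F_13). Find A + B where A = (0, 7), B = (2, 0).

(0, 7) + (2, 0). λ = (0 - 7)/(2 - 0) ≡ 6/2 mod 13. 2⁻¹ ≡ 7 (mod 13), so λ ≡ 3.
  x = λ² - 0 - 2 = 9 - 2 ≡ 7; y = λ·(0 - 7) - 7 ≡ 11. → (7, 11)

(7, 11)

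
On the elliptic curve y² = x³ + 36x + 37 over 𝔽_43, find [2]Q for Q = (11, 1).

tangent at (11, 1): λ = (3·11² + 36)/(2·1) ≡ 12/2. 2⁻¹ ≡ 22 (mod 43) since 2·22 = 44 ≡ 1, so λ ≡ 12·22 ≡ 6.
  x = λ² - 11 - 11 = 36 - 22 ≡ 14; y = λ·(11 - 14) - 1 ≡ 24. → (14, 24)

(14, 24)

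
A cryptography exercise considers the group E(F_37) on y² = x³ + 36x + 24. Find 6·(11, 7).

(9, 35)

Write G = (11, 7).
Repeated addition: build up to 6G.
2G: tangent at (11, 7): λ = (3·11² + 36)/(2·7) ≡ 29/14. 14⁻¹ ≡ 8 (mod 37), so λ ≡ 29·8 ≡ 10.
  x = λ² - 11 - 11 = 100 - 22 ≡ 4; y = λ·(11 - 4) - 7 ≡ 26. → (4, 26)
3G: (4, 26) + (11, 7). λ = (7 - 26)/(11 - 4) ≡ 18/7 mod 37. 7⁻¹ ≡ 16 (mod 37), so λ ≡ 29.
  x = λ² - 4 - 11 = 841 - 15 ≡ 12; y = λ·(4 - 12) - 26 ≡ 1. → (12, 1)
4G: (12, 1) + (11, 7). λ = (7 - 1)/(11 - 12) ≡ 6/36 mod 37. 36⁻¹ ≡ 36 (mod 37) since 36·36 = 1296 ≡ 1, so λ ≡ 31.
  x = λ² - 12 - 11 = 961 - 23 ≡ 13; y = λ·(12 - 13) - 1 ≡ 5. → (13, 5)
5G: (13, 5) + (11, 7). λ = (7 - 5)/(11 - 13) ≡ 2/35 mod 37. 35⁻¹ ≡ 18 (mod 37), so λ ≡ 36.
  x = λ² - 13 - 11 = 1296 - 24 ≡ 14; y = λ·(13 - 14) - 5 ≡ 33. → (14, 33)
6G: (14, 33) + (11, 7). λ = (7 - 33)/(11 - 14) ≡ 11/34 mod 37. 34⁻¹ ≡ 12 (mod 37), so λ ≡ 21.
  x = λ² - 14 - 11 = 441 - 25 ≡ 9; y = λ·(14 - 9) - 33 ≡ 35. → (9, 35)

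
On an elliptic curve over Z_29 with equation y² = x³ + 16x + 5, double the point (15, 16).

tangent at (15, 16): λ = (3·15² + 16)/(2·16) ≡ 24/3. 3⁻¹ ≡ 10 (mod 29), so λ ≡ 24·10 ≡ 8.
  x = λ² - 15 - 15 = 64 - 30 ≡ 5; y = λ·(15 - 5) - 16 ≡ 6. → (5, 6)

(5, 6)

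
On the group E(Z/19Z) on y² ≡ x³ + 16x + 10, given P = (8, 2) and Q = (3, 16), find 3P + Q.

O

First 3P:
Repeated addition: build up to 3P.
2P: tangent at (8, 2): λ = (3·8² + 16)/(2·2) ≡ 18/4. 4⁻¹ ≡ 5 (mod 19) since 4·5 = 20 ≡ 1, so λ ≡ 18·5 ≡ 14.
  x = λ² - 8 - 8 = 196 - 16 ≡ 9; y = λ·(8 - 9) - 2 ≡ 3. → (9, 3)
3P: (9, 3) + (8, 2). λ = (2 - 3)/(8 - 9) ≡ 18/18 mod 19. 18⁻¹ ≡ 18 (mod 19) since 18·18 = 324 ≡ 1, so λ ≡ 1.
  x = λ² - 9 - 8 = 1 - 17 ≡ 3; y = λ·(9 - 3) - 3 ≡ 3. → (3, 3)
3P = (3, 3).
Finally 3P + Q:
(3, 3) + (3, 16): same x and y₁ ≡ -y₂, so the sum is 𝒪.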